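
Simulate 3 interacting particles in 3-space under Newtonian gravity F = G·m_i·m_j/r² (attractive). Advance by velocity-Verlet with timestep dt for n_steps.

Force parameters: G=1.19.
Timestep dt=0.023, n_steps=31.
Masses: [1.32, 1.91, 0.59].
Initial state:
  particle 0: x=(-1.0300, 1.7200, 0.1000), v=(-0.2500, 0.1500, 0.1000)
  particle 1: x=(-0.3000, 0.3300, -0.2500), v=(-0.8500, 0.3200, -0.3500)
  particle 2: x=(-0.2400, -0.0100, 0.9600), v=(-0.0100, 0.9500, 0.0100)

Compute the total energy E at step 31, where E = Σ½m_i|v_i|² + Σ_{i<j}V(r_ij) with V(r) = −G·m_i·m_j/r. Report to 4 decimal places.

step 0: x0=(-1.0300, 1.7200, 0.1000) x1=(-0.3000, 0.3300, -0.2500) x2=(-0.2400, -0.0100, 0.9600)
step 1: x0=(-1.0356, 1.7232, 0.1023) x1=(-0.3196, 0.3375, -0.2579) x2=(-0.2403, 0.0120, 0.9598)
step 2: x0=(-1.0410, 1.7260, 0.1045) x1=(-0.3394, 0.3452, -0.2655) x2=(-0.2407, 0.0344, 0.9588)
step 3: x0=(-1.0462, 1.7282, 0.1066) x1=(-0.3592, 0.3531, -0.2728) x2=(-0.2412, 0.0571, 0.9571)
step 4: x0=(-1.0511, 1.7300, 0.1086) x1=(-0.3792, 0.3612, -0.2798) x2=(-0.2419, 0.0802, 0.9545)
step 5: x0=(-1.0557, 1.7312, 0.1106) x1=(-0.3994, 0.3696, -0.2865) x2=(-0.2428, 0.1036, 0.9511)
step 6: x0=(-1.0601, 1.7320, 0.1125) x1=(-0.4196, 0.3782, -0.2929) x2=(-0.2438, 0.1273, 0.9469)
step 7: x0=(-1.0643, 1.7322, 0.1143) x1=(-0.4399, 0.3871, -0.2990) x2=(-0.2450, 0.1514, 0.9419)
step 8: x0=(-1.0682, 1.7320, 0.1160) x1=(-0.4604, 0.3963, -0.3047) x2=(-0.2464, 0.1757, 0.9361)
step 9: x0=(-1.0719, 1.7312, 0.1175) x1=(-0.4809, 0.4057, -0.3102) x2=(-0.2481, 0.2004, 0.9294)
step 10: x0=(-1.0753, 1.7298, 0.1190) x1=(-0.5016, 0.4155, -0.3153) x2=(-0.2499, 0.2253, 0.9220)
step 11: x0=(-1.0785, 1.7279, 0.1204) x1=(-0.5223, 0.4255, -0.3201) x2=(-0.2520, 0.2505, 0.9138)
step 12: x0=(-1.0814, 1.7255, 0.1217) x1=(-0.5432, 0.4358, -0.3246) x2=(-0.2544, 0.2761, 0.9047)
step 13: x0=(-1.0841, 1.7225, 0.1228) x1=(-0.5641, 0.4464, -0.3287) x2=(-0.2570, 0.3019, 0.8949)
step 14: x0=(-1.0865, 1.7188, 0.1238) x1=(-0.5851, 0.4573, -0.3325) x2=(-0.2600, 0.3280, 0.8842)
step 15: x0=(-1.0886, 1.7146, 0.1247) x1=(-0.6062, 0.4686, -0.3359) x2=(-0.2632, 0.3544, 0.8726)
step 16: x0=(-1.0905, 1.7097, 0.1254) x1=(-0.6274, 0.4802, -0.3390) x2=(-0.2668, 0.3810, 0.8602)
step 17: x0=(-1.0922, 1.7042, 0.1259) x1=(-0.6487, 0.4922, -0.3417) x2=(-0.2708, 0.4079, 0.8470)
step 18: x0=(-1.0935, 1.6981, 0.1263) x1=(-0.6700, 0.5045, -0.3440) x2=(-0.2751, 0.4351, 0.8330)
step 19: x0=(-1.0946, 1.6912, 0.1266) x1=(-0.6914, 0.5173, -0.3459) x2=(-0.2798, 0.4626, 0.8180)
step 20: x0=(-1.0954, 1.6837, 0.1266) x1=(-0.7128, 0.5304, -0.3475) x2=(-0.2849, 0.4903, 0.8022)
step 21: x0=(-1.0959, 1.6754, 0.1265) x1=(-0.7343, 0.5440, -0.3486) x2=(-0.2905, 0.5184, 0.7855)
step 22: x0=(-1.0962, 1.6663, 0.1261) x1=(-0.7559, 0.5580, -0.3493) x2=(-0.2965, 0.5466, 0.7679)
step 23: x0=(-1.0961, 1.6565, 0.1256) x1=(-0.7775, 0.5725, -0.3496) x2=(-0.3031, 0.5752, 0.7494)
step 24: x0=(-1.0958, 1.6458, 0.1247) x1=(-0.7992, 0.5874, -0.3494) x2=(-0.3102, 0.6040, 0.7300)
step 25: x0=(-1.0951, 1.6343, 0.1237) x1=(-0.8208, 0.6029, -0.3487) x2=(-0.3178, 0.6332, 0.7096)
step 26: x0=(-1.0941, 1.6218, 0.1223) x1=(-0.8426, 0.6190, -0.3476) x2=(-0.3261, 0.6626, 0.6882)
step 27: x0=(-1.0928, 1.6084, 0.1207) x1=(-0.8643, 0.6356, -0.3459) x2=(-0.3350, 0.6922, 0.6659)
step 28: x0=(-1.0912, 1.5939, 0.1187) x1=(-0.8860, 0.6528, -0.3437) x2=(-0.3446, 0.7222, 0.6425)
step 29: x0=(-1.0892, 1.5784, 0.1164) x1=(-0.9078, 0.6707, -0.3410) x2=(-0.3550, 0.7525, 0.6181)
step 30: x0=(-1.0869, 1.5617, 0.1136) x1=(-0.9295, 0.6893, -0.3376) x2=(-0.3663, 0.7831, 0.5926)
step 31: x0=(-1.0843, 1.5437, 0.1105) x1=(-0.9512, 0.7086, -0.3336) x2=(-0.3784, 0.8140, 0.5660)
step 0 velocities: v0=(-0.2500, 0.1500, 0.1000) v1=(-0.8500, 0.3200, -0.3500) v2=(-0.0100, 0.9500, 0.0100)
step 0: KE=1.2338, PE=-3.3749, E=-2.1411
step 31 velocities: v0=(0.1246, -0.8102, -0.1485) v1=(-0.9425, 0.8595, 0.1898) v2=(-0.5486, 1.3516, -1.1816)
step 31: KE=3.0858, PE=-5.2254, E=-2.1396

-2.1396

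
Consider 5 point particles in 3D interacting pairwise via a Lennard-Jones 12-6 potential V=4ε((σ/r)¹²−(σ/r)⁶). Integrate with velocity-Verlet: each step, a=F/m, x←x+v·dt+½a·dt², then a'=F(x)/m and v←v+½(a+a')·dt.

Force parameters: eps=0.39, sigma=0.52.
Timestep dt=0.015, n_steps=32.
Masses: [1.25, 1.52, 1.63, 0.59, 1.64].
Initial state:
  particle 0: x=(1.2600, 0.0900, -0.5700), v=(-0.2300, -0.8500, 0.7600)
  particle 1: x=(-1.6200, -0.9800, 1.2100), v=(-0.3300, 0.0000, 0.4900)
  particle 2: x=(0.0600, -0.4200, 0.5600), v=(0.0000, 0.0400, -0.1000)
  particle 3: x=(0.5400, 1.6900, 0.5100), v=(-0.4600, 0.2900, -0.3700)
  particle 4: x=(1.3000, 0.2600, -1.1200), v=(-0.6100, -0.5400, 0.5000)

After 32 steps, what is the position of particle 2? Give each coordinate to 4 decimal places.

step 0: x0=(1.2600, 0.0900, -0.5700) x1=(-1.6200, -0.9800, 1.2100) x2=(0.0600, -0.4200, 0.5600) x3=(0.5400, 1.6900, 0.5100) x4=(1.3000, 0.2600, -1.1200)
step 1: x0=(1.2565, 0.0772, -0.5585) x1=(-1.6249, -0.9800, 1.2173) x2=(0.0600, -0.4194, 0.5585) x3=(0.5331, 1.6943, 0.5044) x4=(1.2909, 0.2519, -1.1125)
step 2: x0=(1.2531, 0.0645, -0.5471) x1=(-1.6299, -0.9800, 1.2247) x2=(0.0600, -0.4188, 0.5570) x3=(0.5262, 1.6987, 0.4989) x4=(1.2817, 0.2438, -1.1051)
step 3: x0=(1.2496, 0.0517, -0.5356) x1=(-1.6348, -0.9800, 1.2320) x2=(0.0600, -0.4182, 0.5555) x3=(0.5193, 1.7030, 0.4933) x4=(1.2726, 0.2357, -1.0976)
step 4: x0=(1.2462, 0.0390, -0.5243) x1=(-1.6398, -0.9800, 1.2394) x2=(0.0600, -0.4176, 0.5540) x3=(0.5124, 1.7074, 0.4878) x4=(1.2634, 0.2276, -1.0901)
step 5: x0=(1.2427, 0.0263, -0.5131) x1=(-1.6447, -0.9800, 1.2467) x2=(0.0600, -0.4170, 0.5525) x3=(0.5055, 1.7117, 0.4822) x4=(1.2543, 0.2195, -1.0824)
step 6: x0=(1.2393, 0.0137, -0.5021) x1=(-1.6497, -0.9800, 1.2541) x2=(0.0600, -0.4164, 0.5510) x3=(0.4986, 1.7161, 0.4767) x4=(1.2451, 0.2113, -1.0746)
step 7: x0=(1.2358, 0.0011, -0.4913) x1=(-1.6546, -0.9800, 1.2614) x2=(0.0600, -0.4158, 0.5495) x3=(0.4917, 1.7204, 0.4711) x4=(1.2359, 0.2030, -1.0667)
step 8: x0=(1.2324, -0.0113, -0.4807) x1=(-1.6596, -0.9800, 1.2688) x2=(0.0600, -0.4152, 0.5480) x3=(0.4848, 1.7248, 0.4656) x4=(1.2268, 0.1947, -1.0585)
step 9: x0=(1.2290, -0.0237, -0.4704) x1=(-1.6645, -0.9800, 1.2761) x2=(0.0600, -0.4146, 0.5465) x3=(0.4779, 1.7291, 0.4600) x4=(1.2176, 0.1863, -1.0502)
step 10: x0=(1.2255, -0.0360, -0.4603) x1=(-1.6695, -0.9800, 1.2835) x2=(0.0600, -0.4140, 0.5450) x3=(0.4710, 1.7335, 0.4545) x4=(1.2085, 0.1779, -1.0417)
step 11: x0=(1.2220, -0.0482, -0.4505) x1=(-1.6744, -0.9800, 1.2908) x2=(0.0600, -0.4134, 0.5435) x3=(0.4641, 1.7378, 0.4489) x4=(1.1993, 0.1693, -1.0330)
step 12: x0=(1.2186, -0.0603, -0.4410) x1=(-1.6794, -0.9800, 1.2982) x2=(0.0600, -0.4128, 0.5420) x3=(0.4572, 1.7421, 0.4434) x4=(1.1902, 0.1607, -1.0240)
step 13: x0=(1.2151, -0.0722, -0.4317) x1=(-1.6843, -0.9800, 1.3055) x2=(0.0600, -0.4122, 0.5405) x3=(0.4503, 1.7465, 0.4378) x4=(1.1811, 0.1520, -1.0149)
step 14: x0=(1.2116, -0.0841, -0.4228) x1=(-1.6893, -0.9800, 1.3129) x2=(0.0600, -0.4116, 0.5390) x3=(0.4434, 1.7508, 0.4323) x4=(1.1719, 0.1433, -1.0055)
step 15: x0=(1.2080, -0.0959, -0.4141) x1=(-1.6942, -0.9800, 1.3202) x2=(0.0600, -0.4110, 0.5374) x3=(0.4365, 1.7552, 0.4267) x4=(1.1628, 0.1344, -0.9959)
step 16: x0=(1.2045, -0.1075, -0.4057) x1=(-1.6992, -0.9800, 1.3276) x2=(0.0601, -0.4104, 0.5359) x3=(0.4296, 1.7595, 0.4212) x4=(1.1537, 0.1255, -0.9861)
step 17: x0=(1.2009, -0.1191, -0.3975) x1=(-1.7041, -0.9800, 1.3349) x2=(0.0601, -0.4098, 0.5344) x3=(0.4227, 1.7638, 0.4156) x4=(1.1447, 0.1164, -0.9761)
step 18: x0=(1.1973, -0.1305, -0.3897) x1=(-1.7091, -0.9800, 1.3423) x2=(0.0601, -0.4092, 0.5329) x3=(0.4158, 1.7682, 0.4100) x4=(1.1356, 0.1073, -0.9659)
step 19: x0=(1.1937, -0.1418, -0.3821) x1=(-1.7140, -0.9800, 1.3496) x2=(0.0601, -0.4085, 0.5314) x3=(0.4089, 1.7725, 0.4045) x4=(1.1266, 0.0981, -0.9554)
step 20: x0=(1.1900, -0.1530, -0.3749) x1=(-1.7190, -0.9800, 1.3570) x2=(0.0601, -0.4079, 0.5299) x3=(0.4020, 1.7768, 0.3989) x4=(1.1176, 0.0888, -0.9448)
step 21: x0=(1.1863, -0.1640, -0.3678) x1=(-1.7239, -0.9800, 1.3643) x2=(0.0601, -0.4073, 0.5284) x3=(0.3951, 1.7812, 0.3934) x4=(1.1086, 0.0794, -0.9339)
step 22: x0=(1.1825, -0.1750, -0.3611) x1=(-1.7288, -0.9800, 1.3717) x2=(0.0601, -0.4067, 0.5269) x3=(0.3882, 1.7855, 0.3878) x4=(1.0997, 0.0700, -0.9229)
step 23: x0=(1.1788, -0.1858, -0.3546) x1=(-1.7338, -0.9800, 1.3790) x2=(0.0602, -0.4061, 0.5253) x3=(0.3813, 1.7899, 0.3823) x4=(1.0908, 0.0604, -0.9116)
step 24: x0=(1.1749, -0.1966, -0.3483) x1=(-1.7387, -0.9800, 1.3864) x2=(0.0602, -0.4055, 0.5238) x3=(0.3744, 1.7942, 0.3767) x4=(1.0819, 0.0508, -0.9002)
step 25: x0=(1.1711, -0.2072, -0.3423) x1=(-1.7437, -0.9800, 1.3937) x2=(0.0602, -0.4049, 0.5223) x3=(0.3675, 1.7985, 0.3712) x4=(1.0730, 0.0411, -0.8885)
step 26: x0=(1.1672, -0.2178, -0.3365) x1=(-1.7486, -0.9800, 1.4011) x2=(0.0602, -0.4043, 0.5208) x3=(0.3606, 1.8028, 0.3656) x4=(1.0642, 0.0313, -0.8768)
step 27: x0=(1.1632, -0.2282, -0.3309) x1=(-1.7536, -0.9800, 1.4084) x2=(0.0602, -0.4037, 0.5192) x3=(0.3537, 1.8072, 0.3600) x4=(1.0554, 0.0214, -0.8648)
step 28: x0=(1.1592, -0.2386, -0.3254) x1=(-1.7585, -0.9800, 1.4158) x2=(0.0603, -0.4031, 0.5177) x3=(0.3469, 1.8115, 0.3545) x4=(1.0466, 0.0115, -0.8528)
step 29: x0=(1.1552, -0.2489, -0.3200) x1=(-1.7635, -0.9800, 1.4231) x2=(0.0603, -0.4025, 0.5162) x3=(0.3400, 1.8158, 0.3489) x4=(1.0379, 0.0015, -0.8407)
step 30: x0=(1.1512, -0.2592, -0.3147) x1=(-1.7684, -0.9800, 1.4305) x2=(0.0603, -0.4019, 0.5147) x3=(0.3331, 1.8202, 0.3434) x4=(1.0291, -0.0084, -0.8285)
step 31: x0=(1.1472, -0.2695, -0.3095) x1=(-1.7733, -0.9800, 1.4378) x2=(0.0604, -0.4012, 0.5131) x3=(0.3262, 1.8245, 0.3378) x4=(1.0204, -0.0184, -0.8163)
step 32: x0=(1.1431, -0.2798, -0.3041) x1=(-1.7783, -0.9800, 1.4452) x2=(0.0604, -0.4006, 0.5116) x3=(0.3193, 1.8288, 0.3323) x4=(1.0116, -0.0284, -0.8041)

(0.0604, -0.4006, 0.5116)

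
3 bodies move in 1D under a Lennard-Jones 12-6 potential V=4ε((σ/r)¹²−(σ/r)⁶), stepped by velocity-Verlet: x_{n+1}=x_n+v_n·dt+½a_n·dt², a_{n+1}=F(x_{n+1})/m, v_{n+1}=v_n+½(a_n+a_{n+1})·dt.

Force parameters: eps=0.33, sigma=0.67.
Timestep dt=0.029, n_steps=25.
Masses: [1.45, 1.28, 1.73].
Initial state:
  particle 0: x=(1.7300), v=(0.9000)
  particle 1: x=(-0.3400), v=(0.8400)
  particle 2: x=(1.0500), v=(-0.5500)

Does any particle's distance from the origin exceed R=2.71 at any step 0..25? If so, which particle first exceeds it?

step 0: x0=(1.7300) x1=(-0.3400) x2=(1.0500)
step 1: x0=(1.7587) x1=(-0.3156) x2=(1.0319)
step 2: x0=(1.7882) x1=(-0.2912) x2=(1.0130)
step 3: x0=(1.8173) x1=(-0.2667) x2=(0.9944)
step 4: x0=(1.8458) x1=(-0.2420) x2=(0.9763)
step 5: x0=(1.8736) x1=(-0.2173) x2=(0.9586)
step 6: x0=(1.9009) x1=(-0.1925) x2=(0.9413)
step 7: x0=(1.9277) x1=(-0.1674) x2=(0.9242)
step 8: x0=(1.9542) x1=(-0.1421) x2=(0.9073)
step 9: x0=(1.9804) x1=(-0.1166) x2=(0.8903)
step 10: x0=(2.0065) x1=(-0.0906) x2=(0.8733)
step 11: x0=(2.0323) x1=(-0.0642) x2=(0.8560)
step 12: x0=(2.0581) x1=(-0.0372) x2=(0.8384)
step 13: x0=(2.0837) x1=(-0.0095) x2=(0.8203)
step 14: x0=(2.1093) x1=(0.0191) x2=(0.8017)
step 15: x0=(2.1348) x1=(0.0481) x2=(0.7828)
step 16: x0=(2.1603) x1=(0.0766) x2=(0.7643)
step 17: x0=(2.1857) x1=(0.1005) x2=(0.7493)
step 18: x0=(2.2110) x1=(0.1105) x2=(0.7446)
step 19: x0=(2.2364) x1=(0.1002) x2=(0.7549)
step 20: x0=(2.2617) x1=(0.0780) x2=(0.7740)
step 21: x0=(2.2870) x1=(0.0524) x2=(0.7958)
step 22: x0=(2.3123) x1=(0.0264) x2=(0.8177)
step 23: x0=(2.3375) x1=(0.0012) x2=(0.8392)
step 24: x0=(2.3627) x1=(-0.0234) x2=(0.8602)
step 25: x0=(2.3879) x1=(-0.0472) x2=(0.8807)

no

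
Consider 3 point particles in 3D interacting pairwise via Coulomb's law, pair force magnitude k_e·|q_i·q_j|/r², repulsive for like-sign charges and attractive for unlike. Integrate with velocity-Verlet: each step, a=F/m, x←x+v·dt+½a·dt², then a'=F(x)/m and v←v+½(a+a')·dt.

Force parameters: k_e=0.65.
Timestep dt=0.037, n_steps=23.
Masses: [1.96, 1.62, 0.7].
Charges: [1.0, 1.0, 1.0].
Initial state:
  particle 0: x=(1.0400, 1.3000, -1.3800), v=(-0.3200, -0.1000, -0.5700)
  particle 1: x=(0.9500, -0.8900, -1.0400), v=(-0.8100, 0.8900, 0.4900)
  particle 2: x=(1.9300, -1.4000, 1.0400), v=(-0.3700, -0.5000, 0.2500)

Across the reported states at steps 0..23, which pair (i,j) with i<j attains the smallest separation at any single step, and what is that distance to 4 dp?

step 0: x0=(1.0400, 1.3000, -1.3800) x1=(0.9500, -0.8900, -1.0400) x2=(1.9300, -1.4000, 1.0400)
step 1: x0=(1.0282, 1.2964, -1.4011) x1=(0.9200, -0.8571, -1.0219) x2=(1.9164, -1.4186, 1.0494)
step 2: x0=(1.0163, 1.2928, -1.4223) x1=(0.8900, -0.8243, -1.0039) x2=(1.9029, -1.4372, 1.0590)
step 3: x0=(1.0045, 1.2894, -1.4434) x1=(0.8599, -0.7916, -0.9859) x2=(1.8895, -1.4560, 1.0689)
step 4: x0=(0.9926, 1.2861, -1.4647) x1=(0.8297, -0.7590, -0.9680) x2=(1.8762, -1.4750, 1.0790)
step 5: x0=(0.9808, 1.2830, -1.4859) x1=(0.7996, -0.7265, -0.9501) x2=(1.8630, -1.4940, 1.0894)
step 6: x0=(0.9689, 1.2799, -1.5072) x1=(0.7693, -0.6940, -0.9323) x2=(1.8500, -1.5132, 1.1000)
step 7: x0=(0.9571, 1.2770, -1.5286) x1=(0.7390, -0.6617, -0.9146) x2=(1.8370, -1.5325, 1.1109)
step 8: x0=(0.9453, 1.2742, -1.5500) x1=(0.7087, -0.6295, -0.8968) x2=(1.8242, -1.5519, 1.1220)
step 9: x0=(0.9334, 1.2715, -1.5715) x1=(0.6783, -0.5973, -0.8791) x2=(1.8115, -1.5715, 1.1333)
step 10: x0=(0.9216, 1.2690, -1.5930) x1=(0.6478, -0.5652, -0.8614) x2=(1.7989, -1.5912, 1.1448)
step 11: x0=(0.9098, 1.2665, -1.6146) x1=(0.6173, -0.5333, -0.8438) x2=(1.7863, -1.6110, 1.1565)
step 12: x0=(0.8980, 1.2642, -1.6363) x1=(0.5867, -0.5014, -0.8261) x2=(1.7739, -1.6310, 1.1684)
step 13: x0=(0.8862, 1.2621, -1.6580) x1=(0.5561, -0.4696, -0.8085) x2=(1.7617, -1.6511, 1.1806)
step 14: x0=(0.8744, 1.2600, -1.6798) x1=(0.5254, -0.4379, -0.7908) x2=(1.7495, -1.6714, 1.1929)
step 15: x0=(0.8627, 1.2581, -1.7017) x1=(0.4946, -0.4063, -0.7731) x2=(1.7374, -1.6918, 1.2054)
step 16: x0=(0.8509, 1.2563, -1.7236) x1=(0.4638, -0.3748, -0.7555) x2=(1.7254, -1.7123, 1.2181)
step 17: x0=(0.8392, 1.2546, -1.7456) x1=(0.4329, -0.3433, -0.7378) x2=(1.7135, -1.7329, 1.2309)
step 18: x0=(0.8275, 1.2530, -1.7677) x1=(0.4019, -0.3120, -0.7201) x2=(1.7017, -1.7537, 1.2440)
step 19: x0=(0.8158, 1.2515, -1.7899) x1=(0.3709, -0.2807, -0.7023) x2=(1.6900, -1.7747, 1.2572)
step 20: x0=(0.8042, 1.2502, -1.8121) x1=(0.3398, -0.2495, -0.6846) x2=(1.6783, -1.7957, 1.2705)
step 21: x0=(0.7926, 1.2489, -1.8345) x1=(0.3087, -0.2184, -0.6667) x2=(1.6668, -1.8169, 1.2840)
step 22: x0=(0.7810, 1.2478, -1.8569) x1=(0.2775, -0.1874, -0.6489) x2=(1.6553, -1.8382, 1.2977)
step 23: x0=(0.7694, 1.2468, -1.8795) x1=(0.2462, -0.1564, -0.6310) x2=(1.6440, -1.8597, 1.3115)

pair (0,1), distance 1.9308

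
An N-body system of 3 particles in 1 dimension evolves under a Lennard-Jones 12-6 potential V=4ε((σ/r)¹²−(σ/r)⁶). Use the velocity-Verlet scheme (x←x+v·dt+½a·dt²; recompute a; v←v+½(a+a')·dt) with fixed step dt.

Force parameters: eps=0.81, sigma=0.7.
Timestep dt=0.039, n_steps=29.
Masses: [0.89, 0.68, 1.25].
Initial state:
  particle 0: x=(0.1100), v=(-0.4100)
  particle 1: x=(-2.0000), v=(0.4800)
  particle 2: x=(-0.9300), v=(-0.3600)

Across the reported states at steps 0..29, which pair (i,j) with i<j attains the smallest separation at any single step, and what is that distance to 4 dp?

step 0: x0=(0.1100) x1=(-2.0000) x2=(-0.9300)
step 1: x0=(0.0928) x1=(-1.9799) x2=(-0.9439)
step 2: x0=(0.0731) x1=(-1.9566) x2=(-0.9578)
step 3: x0=(0.0508) x1=(-1.9293) x2=(-0.9721)
step 4: x0=(0.0259) x1=(-1.8971) x2=(-0.9871)
step 5: x0=(-0.0019) x1=(-1.8591) x2=(-1.0032)
step 6: x0=(-0.0327) x1=(-1.8149) x2=(-1.0206)
step 7: x0=(-0.0667) x1=(-1.7690) x2=(-1.0365)
step 8: x0=(-0.1043) x1=(-1.7467) x2=(-1.0371)
step 9: x0=(-0.1462) x1=(-1.7719) x2=(-1.0089)
step 10: x0=(-0.1928) x1=(-1.8035) x2=(-0.9737)
step 11: x0=(-0.2388) x1=(-1.8297) x2=(-0.9420)
step 12: x0=(-0.2414) x1=(-1.8495) x2=(-0.9446)
step 13: x0=(-0.2006) x1=(-1.8633) x2=(-0.9813)
step 14: x0=(-0.1591) x1=(-1.8708) x2=(-1.0221)
step 15: x0=(-0.1223) x1=(-1.8722) x2=(-1.0627)
step 16: x0=(-0.0897) x1=(-1.8698) x2=(-1.1025)
step 17: x0=(-0.0599) x1=(-1.8723) x2=(-1.1376)
step 18: x0=(-0.0321) x1=(-1.8967) x2=(-1.1594)
step 19: x0=(-0.0058) x1=(-1.9411) x2=(-1.1691)
step 20: x0=(0.0192) x1=(-1.9889) x2=(-1.1762)
step 21: x0=(0.0431) x1=(-2.0327) x2=(-1.1846)
step 22: x0=(0.0661) x1=(-2.0705) x2=(-1.1957)
step 23: x0=(0.0884) x1=(-2.1021) x2=(-1.2096)
step 24: x0=(0.1101) x1=(-2.1275) x2=(-1.2265)
step 25: x0=(0.1312) x1=(-2.1471) x2=(-1.2462)
step 26: x0=(0.1520) x1=(-2.1606) x2=(-1.2688)
step 27: x0=(0.1724) x1=(-2.1681) x2=(-1.2945)
step 28: x0=(0.1926) x1=(-2.1693) x2=(-1.3234)
step 29: x0=(0.2125) x1=(-2.1647) x2=(-1.3554)

pair (0,2), distance 0.7032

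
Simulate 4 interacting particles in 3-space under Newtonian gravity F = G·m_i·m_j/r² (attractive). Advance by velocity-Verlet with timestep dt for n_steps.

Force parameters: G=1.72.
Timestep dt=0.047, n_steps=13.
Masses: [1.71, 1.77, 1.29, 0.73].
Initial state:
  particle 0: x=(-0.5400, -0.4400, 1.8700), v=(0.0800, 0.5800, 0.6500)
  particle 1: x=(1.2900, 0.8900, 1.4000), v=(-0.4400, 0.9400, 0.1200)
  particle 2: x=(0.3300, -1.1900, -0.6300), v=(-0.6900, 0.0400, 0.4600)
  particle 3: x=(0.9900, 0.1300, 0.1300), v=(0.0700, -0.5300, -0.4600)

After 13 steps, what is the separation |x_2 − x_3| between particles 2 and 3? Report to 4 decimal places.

step 0: x0=(-0.5400, -0.4400, 1.8700) x1=(1.2900, 0.8900, 1.4000) x2=(0.3300, -1.1900, -0.6300) x3=(0.9900, 0.1300, 0.1300)
step 1: x0=(-0.5355, -0.4124, 1.9000) x1=(1.2686, 0.9333, 1.4051) x2=(0.2977, -1.1874, -0.6075) x3=(0.9929, 0.1050, 0.1096)
step 2: x0=(-0.5295, -0.3842, 1.9287) x1=(1.2459, 0.9750, 1.4091) x2=(0.2659, -1.1832, -0.5833) x3=(0.9947, 0.0797, 0.0916)
step 3: x0=(-0.5220, -0.3552, 1.9562) x1=(1.2220, 1.0150, 1.4123) x2=(0.2345, -1.1774, -0.5575) x3=(0.9954, 0.0542, 0.0757)
step 4: x0=(-0.5131, -0.3257, 1.9824) x1=(1.1968, 1.0533, 1.4146) x2=(0.2037, -1.1700, -0.5299) x3=(0.9949, 0.0284, 0.0617)
step 5: x0=(-0.5027, -0.2955, 2.0074) x1=(1.1703, 1.0899, 1.4161) x2=(0.1734, -1.1610, -0.5008) x3=(0.9929, 0.0023, 0.0497)
step 6: x0=(-0.4909, -0.2646, 2.0311) x1=(1.1427, 1.1248, 1.4170) x2=(0.1437, -1.1503, -0.4699) x3=(0.9893, -0.0243, 0.0394)
step 7: x0=(-0.4778, -0.2330, 2.0534) x1=(1.1138, 1.1580, 1.4173) x2=(0.1148, -1.1378, -0.4374) x3=(0.9841, -0.0512, 0.0309)
step 8: x0=(-0.4632, -0.2008, 2.0744) x1=(1.0838, 1.1894, 1.4171) x2=(0.0867, -1.1236, -0.4033) x3=(0.9771, -0.0786, 0.0239)
step 9: x0=(-0.4472, -0.1678, 2.0940) x1=(1.0526, 1.2191, 1.4164) x2=(0.0594, -1.1076, -0.3676) x3=(0.9681, -0.1066, 0.0184)
step 10: x0=(-0.4298, -0.1342, 2.1121) x1=(1.0203, 1.2470, 1.4153) x2=(0.0331, -1.0898, -0.3302) x3=(0.9570, -0.1350, 0.0144)
step 11: x0=(-0.4111, -0.0998, 2.1287) x1=(0.9867, 1.2730, 1.4138) x2=(0.0079, -1.0701, -0.2913) x3=(0.9437, -0.1641, 0.0119)
step 12: x0=(-0.3910, -0.0647, 2.1438) x1=(0.9520, 1.2971, 1.4121) x2=(-0.0162, -1.0484, -0.2507) x3=(0.9279, -0.1938, 0.0108)
step 13: x0=(-0.3694, -0.0288, 2.1573) x1=(0.9161, 1.3193, 1.4103) x2=(-0.0389, -1.0248, -0.2085) x3=(0.9095, -0.2241, 0.0111)

1.2605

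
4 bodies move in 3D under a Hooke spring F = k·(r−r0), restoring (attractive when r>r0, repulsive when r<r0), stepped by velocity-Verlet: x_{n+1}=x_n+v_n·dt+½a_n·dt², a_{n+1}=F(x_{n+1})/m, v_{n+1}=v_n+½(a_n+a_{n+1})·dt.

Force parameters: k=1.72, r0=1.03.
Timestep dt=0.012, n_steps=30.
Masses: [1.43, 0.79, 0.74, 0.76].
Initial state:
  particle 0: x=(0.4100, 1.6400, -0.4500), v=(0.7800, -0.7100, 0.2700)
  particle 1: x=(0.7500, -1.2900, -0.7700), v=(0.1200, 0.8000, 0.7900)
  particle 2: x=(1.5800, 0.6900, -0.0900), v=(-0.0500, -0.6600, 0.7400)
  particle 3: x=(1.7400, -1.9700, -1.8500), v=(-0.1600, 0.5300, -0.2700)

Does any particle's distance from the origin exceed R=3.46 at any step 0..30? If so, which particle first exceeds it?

step 0: x0=(0.4100, 1.6400, -0.4500) x1=(0.7500, -1.2900, -0.7700) x2=(1.5800, 0.6900, -0.0900) x3=(1.7400, -1.9700, -1.8500)
step 1: x0=(0.4195, 1.6311, -0.4469) x1=(0.7515, -1.2800, -0.7605) x2=(1.5793, 0.6817, -0.0814) x3=(1.7378, -1.9629, -1.8528)
step 2: x0=(0.4293, 1.6213, -0.4439) x1=(0.7532, -1.2691, -0.7509) x2=(1.5783, 0.6725, -0.0734) x3=(1.7352, -1.9542, -1.8548)
step 3: x0=(0.4393, 1.6106, -0.4412) x1=(0.7552, -1.2574, -0.7413) x2=(1.5771, 0.6624, -0.0659) x3=(1.7321, -1.9440, -1.8558)
step 4: x0=(0.4496, 1.5992, -0.4386) x1=(0.7572, -1.2449, -0.7317) x2=(1.5757, 0.6516, -0.0590) x3=(1.7285, -1.9323, -1.8560)
step 5: x0=(0.4602, 1.5869, -0.4362) x1=(0.7595, -1.2315, -0.7220) x2=(1.5740, 0.6399, -0.0527) x3=(1.7245, -1.9190, -1.8554)
step 6: x0=(0.4710, 1.5738, -0.4341) x1=(0.7620, -1.2174, -0.7122) x2=(1.5721, 0.6274, -0.0469) x3=(1.7200, -1.9043, -1.8538)
step 7: x0=(0.4821, 1.5598, -0.4321) x1=(0.7646, -1.2025, -0.7025) x2=(1.5700, 0.6142, -0.0417) x3=(1.7151, -1.8881, -1.8514)
step 8: x0=(0.4934, 1.5451, -0.4303) x1=(0.7674, -1.1868, -0.6927) x2=(1.5676, 0.6001, -0.0370) x3=(1.7097, -1.8705, -1.8481)
step 9: x0=(0.5050, 1.5297, -0.4287) x1=(0.7705, -1.1705, -0.6829) x2=(1.5651, 0.5854, -0.0329) x3=(1.7039, -1.8514, -1.8440)
step 10: x0=(0.5168, 1.5134, -0.4273) x1=(0.7737, -1.1533, -0.6731) x2=(1.5623, 0.5698, -0.0293) x3=(1.6977, -1.8309, -1.8390)
step 11: x0=(0.5289, 1.4964, -0.4261) x1=(0.7770, -1.1355, -0.6632) x2=(1.5594, 0.5536, -0.0263) x3=(1.6910, -1.8090, -1.8331)
step 12: x0=(0.5411, 1.4786, -0.4250) x1=(0.7806, -1.1170, -0.6534) x2=(1.5562, 0.5367, -0.0238) x3=(1.6839, -1.7857, -1.8263)
step 13: x0=(0.5536, 1.4602, -0.4242) x1=(0.7843, -1.0979, -0.6436) x2=(1.5529, 0.5191, -0.0219) x3=(1.6764, -1.7611, -1.8187)
step 14: x0=(0.5663, 1.4410, -0.4235) x1=(0.7882, -1.0781, -0.6337) x2=(1.5493, 0.5008, -0.0205) x3=(1.6686, -1.7352, -1.8103)
step 15: x0=(0.5792, 1.4211, -0.4230) x1=(0.7922, -1.0577, -0.6239) x2=(1.5456, 0.4820, -0.0195) x3=(1.6603, -1.7080, -1.8010)
step 16: x0=(0.5923, 1.4005, -0.4226) x1=(0.7964, -1.0367, -0.6141) x2=(1.5418, 0.4625, -0.0191) x3=(1.6517, -1.6796, -1.7909)
step 17: x0=(0.6056, 1.3792, -0.4224) x1=(0.8008, -1.0152, -0.6043) x2=(1.5377, 0.4424, -0.0192) x3=(1.6427, -1.6499, -1.7799)
step 18: x0=(0.6191, 1.3574, -0.4224) x1=(0.8053, -0.9930, -0.5945) x2=(1.5335, 0.4218, -0.0198) x3=(1.6333, -1.6190, -1.7682)
step 19: x0=(0.6327, 1.3348, -0.4226) x1=(0.8099, -0.9704, -0.5848) x2=(1.5292, 0.4007, -0.0208) x3=(1.6236, -1.5870, -1.7557)
step 20: x0=(0.6466, 1.3117, -0.4229) x1=(0.8147, -0.9473, -0.5751) x2=(1.5247, 0.3790, -0.0223) x3=(1.6136, -1.5538, -1.7424)
step 21: x0=(0.6606, 1.2880, -0.4234) x1=(0.8197, -0.9237, -0.5654) x2=(1.5200, 0.3569, -0.0242) x3=(1.6032, -1.5196, -1.7284)
step 22: x0=(0.6747, 1.2637, -0.4240) x1=(0.8247, -0.8996, -0.5557) x2=(1.5153, 0.3343, -0.0266) x3=(1.5926, -1.4843, -1.7136)
step 23: x0=(0.6890, 1.2388, -0.4248) x1=(0.8299, -0.8752, -0.5461) x2=(1.5104, 0.3113, -0.0293) x3=(1.5816, -1.4480, -1.6980)
step 24: x0=(0.7035, 1.2135, -0.4257) x1=(0.8352, -0.8503, -0.5366) x2=(1.5054, 0.2879, -0.0325) x3=(1.5704, -1.4107, -1.6818)
step 25: x0=(0.7181, 1.1876, -0.4267) x1=(0.8406, -0.8251, -0.5271) x2=(1.5003, 0.2642, -0.0361) x3=(1.5588, -1.3725, -1.6649)
step 26: x0=(0.7328, 1.1612, -0.4279) x1=(0.8461, -0.7995, -0.5176) x2=(1.4951, 0.2401, -0.0400) x3=(1.5471, -1.3334, -1.6473)
step 27: x0=(0.7477, 1.1343, -0.4292) x1=(0.8517, -0.7736, -0.5082) x2=(1.4899, 0.2157, -0.0443) x3=(1.5351, -1.2934, -1.6291)
step 28: x0=(0.7626, 1.1070, -0.4307) x1=(0.8573, -0.7474, -0.4988) x2=(1.4845, 0.1911, -0.0489) x3=(1.5228, -1.2527, -1.6103)
step 29: x0=(0.7777, 1.0793, -0.4323) x1=(0.8631, -0.7209, -0.4895) x2=(1.4791, 0.1661, -0.0538) x3=(1.5104, -1.2111, -1.5908)
step 30: x0=(0.7929, 1.0512, -0.4340) x1=(0.8689, -0.6943, -0.4803) x2=(1.4737, 0.1410, -0.0590) x3=(1.4977, -1.1689, -1.5708)

no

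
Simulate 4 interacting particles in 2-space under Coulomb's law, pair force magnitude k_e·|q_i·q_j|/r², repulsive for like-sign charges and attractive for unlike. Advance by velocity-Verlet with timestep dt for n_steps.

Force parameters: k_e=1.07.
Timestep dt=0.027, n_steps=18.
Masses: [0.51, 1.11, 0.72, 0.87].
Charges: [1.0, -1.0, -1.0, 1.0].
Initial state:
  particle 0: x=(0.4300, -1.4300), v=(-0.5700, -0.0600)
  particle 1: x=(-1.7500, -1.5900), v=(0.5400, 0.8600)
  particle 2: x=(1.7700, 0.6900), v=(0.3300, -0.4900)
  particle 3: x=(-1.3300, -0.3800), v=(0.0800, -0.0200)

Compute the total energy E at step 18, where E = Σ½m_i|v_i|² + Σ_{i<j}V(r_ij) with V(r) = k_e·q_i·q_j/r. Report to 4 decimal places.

-0.5129

step 0: x0=(0.4300, -1.4300) x1=(-1.7500, -1.5900) x2=(1.7700, 0.6900) x3=(-1.3300, -0.3800)
step 1: x0=(0.4147, -1.4316) x1=(-1.7353, -1.5666) x2=(1.7788, 0.6767) x3=(-1.3280, -0.3807)
step 2: x0=(0.3995, -1.4333) x1=(-1.7203, -1.5428) x2=(1.7875, 0.6633) x3=(-1.3263, -0.3819)
step 3: x0=(0.3844, -1.4349) x1=(-1.7051, -1.5185) x2=(1.7961, 0.6497) x3=(-1.3248, -0.3834)
step 4: x0=(0.3694, -1.4365) x1=(-1.6896, -1.4938) x2=(1.8046, 0.6359) x3=(-1.3237, -0.3854)
step 5: x0=(0.3545, -1.4382) x1=(-1.6737, -1.4686) x2=(1.8128, 0.6221) x3=(-1.3229, -0.3879)
step 6: x0=(0.3397, -1.4399) x1=(-1.6576, -1.4429) x2=(1.8210, 0.6081) x3=(-1.3224, -0.3909)
step 7: x0=(0.3250, -1.4416) x1=(-1.6412, -1.4167) x2=(1.8290, 0.5939) x3=(-1.3223, -0.3945)
step 8: x0=(0.3104, -1.4433) x1=(-1.6244, -1.3900) x2=(1.8369, 0.5797) x3=(-1.3226, -0.3986)
step 9: x0=(0.2959, -1.4451) x1=(-1.6074, -1.3626) x2=(1.8447, 0.5653) x3=(-1.3231, -0.4034)
step 10: x0=(0.2814, -1.4468) x1=(-1.5899, -1.3346) x2=(1.8523, 0.5508) x3=(-1.3241, -0.4089)
step 11: x0=(0.2670, -1.4486) x1=(-1.5721, -1.3059) x2=(1.8597, 0.5361) x3=(-1.3255, -0.4152)
step 12: x0=(0.2527, -1.4504) x1=(-1.5539, -1.2764) x2=(1.8671, 0.5213) x3=(-1.3273, -0.4223)
step 13: x0=(0.2384, -1.4522) x1=(-1.5353, -1.2462) x2=(1.8743, 0.5064) x3=(-1.3295, -0.4304)
step 14: x0=(0.2242, -1.4540) x1=(-1.5163, -1.2150) x2=(1.8814, 0.4914) x3=(-1.3321, -0.4395)
step 15: x0=(0.2099, -1.4558) x1=(-1.4968, -1.1827) x2=(1.8883, 0.4763) x3=(-1.3352, -0.4498)
step 16: x0=(0.1957, -1.4575) x1=(-1.4769, -1.1494) x2=(1.8951, 0.4610) x3=(-1.3389, -0.4616)
step 17: x0=(0.1816, -1.4593) x1=(-1.4565, -1.1146) x2=(1.9018, 0.4456) x3=(-1.3430, -0.4749)
step 18: x0=(0.1674, -1.4610) x1=(-1.4356, -1.0784) x2=(1.9083, 0.4302) x3=(-1.3476, -0.4902)
step 0 velocities: v0=(-0.5700, -0.0600) v1=(0.5400, 0.8600) v2=(0.3300, -0.4900) v3=(0.0800, -0.0200)
step 0: KE=0.7847, PE=-1.3006, E=-0.5159
step 18 velocities: v0=(-0.5245, -0.0630) v1=(0.7826, 1.3787) v2=(0.2399, -0.5757) v3=(-0.1817, -0.6090)
step 18: KE=1.7818, PE=-2.2947, E=-0.5129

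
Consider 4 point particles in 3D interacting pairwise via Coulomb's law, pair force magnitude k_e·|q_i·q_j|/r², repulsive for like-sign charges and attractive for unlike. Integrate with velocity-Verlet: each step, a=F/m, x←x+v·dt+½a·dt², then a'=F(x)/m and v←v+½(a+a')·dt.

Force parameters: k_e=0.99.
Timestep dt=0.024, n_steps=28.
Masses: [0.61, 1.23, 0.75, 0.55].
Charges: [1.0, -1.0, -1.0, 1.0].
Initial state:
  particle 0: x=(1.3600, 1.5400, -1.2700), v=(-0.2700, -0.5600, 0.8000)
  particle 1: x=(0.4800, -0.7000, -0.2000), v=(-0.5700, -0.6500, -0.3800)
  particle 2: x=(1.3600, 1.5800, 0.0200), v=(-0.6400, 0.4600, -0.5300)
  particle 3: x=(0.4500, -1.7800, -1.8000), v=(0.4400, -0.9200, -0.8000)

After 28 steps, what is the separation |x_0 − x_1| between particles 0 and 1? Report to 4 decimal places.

2.7320

step 0: x0=(1.3600, 1.5400, -1.2700) x1=(0.4800, -0.7000, -0.2000) x2=(1.3600, 1.5800, 0.0200) x3=(0.4500, -1.7800, -1.8000)
step 1: x0=(1.3535, 1.5265, -1.2505) x1=(0.4663, -0.7156, -0.2092) x2=(1.3447, 1.5911, 0.0070) x3=(0.4606, -1.8020, -1.8191)
step 2: x0=(1.3470, 1.5131, -1.2303) x1=(0.4526, -0.7314, -0.2185) x2=(1.3294, 1.6022, -0.0064) x3=(0.4711, -1.8239, -1.8379)
step 3: x0=(1.3404, 1.4996, -1.2095) x1=(0.4389, -0.7472, -0.2280) x2=(1.3141, 1.6133, -0.0204) x3=(0.4817, -1.8457, -1.8565)
step 4: x0=(1.3338, 1.4862, -1.1879) x1=(0.4252, -0.7630, -0.2376) x2=(1.2989, 1.6245, -0.0349) x3=(0.4922, -1.8673, -1.8749)
step 5: x0=(1.3272, 1.4728, -1.1656) x1=(0.4116, -0.7790, -0.2473) x2=(1.2837, 1.6357, -0.0499) x3=(0.5027, -1.8888, -1.8930)
step 6: x0=(1.3205, 1.4594, -1.1425) x1=(0.3979, -0.7950, -0.2571) x2=(1.2686, 1.6469, -0.0656) x3=(0.5132, -1.9102, -1.9109)
step 7: x0=(1.3137, 1.4461, -1.1185) x1=(0.3842, -0.8111, -0.2671) x2=(1.2535, 1.6580, -0.0819) x3=(0.5237, -1.9314, -1.9285)
step 8: x0=(1.3068, 1.4330, -1.0937) x1=(0.3706, -0.8273, -0.2772) x2=(1.2385, 1.6690, -0.0989) x3=(0.5341, -1.9526, -1.9460)
step 9: x0=(1.2999, 1.4200, -1.0679) x1=(0.3569, -0.8435, -0.2874) x2=(1.2236, 1.6799, -0.1166) x3=(0.5445, -1.9736, -1.9632)
step 10: x0=(1.2928, 1.4072, -1.0412) x1=(0.3433, -0.8598, -0.2977) x2=(1.2087, 1.6907, -0.1351) x3=(0.5549, -1.9945, -1.9802)
step 11: x0=(1.2856, 1.3946, -1.0134) x1=(0.3297, -0.8761, -0.3082) x2=(1.1940, 1.7014, -0.1543) x3=(0.5653, -2.0153, -1.9970)
step 12: x0=(1.2782, 1.3824, -0.9846) x1=(0.3161, -0.8926, -0.3187) x2=(1.1794, 1.7117, -0.1745) x3=(0.5756, -2.0360, -2.0136)
step 13: x0=(1.2707, 1.3705, -0.9545) x1=(0.3025, -0.9090, -0.3294) x2=(1.1649, 1.7218, -0.1955) x3=(0.5859, -2.0565, -2.0300)
step 14: x0=(1.2630, 1.3591, -0.9233) x1=(0.2889, -0.9255, -0.3402) x2=(1.1506, 1.7314, -0.2176) x3=(0.5961, -2.0770, -2.0462)
step 15: x0=(1.2550, 1.3484, -0.8907) x1=(0.2754, -0.9421, -0.3511) x2=(1.1365, 1.7406, -0.2406) x3=(0.6063, -2.0973, -2.0622)
step 16: x0=(1.2468, 1.3383, -0.8567) x1=(0.2619, -0.9587, -0.3621) x2=(1.1225, 1.7492, -0.2648) x3=(0.6165, -2.1176, -2.0780)
step 17: x0=(1.2382, 1.3292, -0.8213) x1=(0.2484, -0.9754, -0.3731) x2=(1.1089, 1.7570, -0.2901) x3=(0.6266, -2.1377, -2.0936)
step 18: x0=(1.2291, 1.3212, -0.7843) x1=(0.2350, -0.9921, -0.3843) x2=(1.0956, 1.7639, -0.3167) x3=(0.6367, -2.1577, -2.1090)
step 19: x0=(1.2197, 1.3146, -0.7457) x1=(0.2216, -1.0088, -0.3956) x2=(1.0826, 1.7697, -0.3445) x3=(0.6467, -2.1776, -2.1242)
step 20: x0=(1.2096, 1.3097, -0.7056) x1=(0.2082, -1.0257, -0.4070) x2=(1.0701, 1.7741, -0.3736) x3=(0.6567, -2.1974, -2.1393)
step 21: x0=(1.1988, 1.3069, -0.6638) x1=(0.1948, -1.0425, -0.4185) x2=(1.0582, 1.7768, -0.4040) x3=(0.6666, -2.2170, -2.1542)
step 22: x0=(1.1872, 1.3065, -0.6206) x1=(0.1815, -1.0594, -0.4300) x2=(1.0469, 1.7774, -0.4355) x3=(0.6764, -2.2366, -2.1689)
step 23: x0=(1.1747, 1.3092, -0.5762) x1=(0.1683, -1.0763, -0.4417) x2=(1.0363, 1.7757, -0.4680) x3=(0.6862, -2.2561, -2.1834)
step 24: x0=(1.1611, 1.3153, -0.5309) x1=(0.1550, -1.0933, -0.4534) x2=(1.0267, 1.7711, -0.5012) x3=(0.6960, -2.2754, -2.1977)
step 25: x0=(1.1463, 1.3252, -0.4854) x1=(0.1418, -1.1103, -0.4652) x2=(1.0180, 1.7633, -0.5347) x3=(0.7057, -2.2947, -2.2119)
step 26: x0=(1.1302, 1.3393, -0.4403) x1=(0.1286, -1.1273, -0.4771) x2=(1.0103, 1.7522, -0.5677) x3=(0.7153, -2.3138, -2.2259)
step 27: x0=(1.1128, 1.3576, -0.3965) x1=(0.1155, -1.1444, -0.4891) x2=(1.0036, 1.7376, -0.5997) x3=(0.7249, -2.3328, -2.2398)
step 28: x0=(1.0942, 1.3799, -0.3548) x1=(0.1024, -1.1615, -0.5011) x2=(0.9980, 1.7197, -0.6300) x3=(0.7344, -2.3517, -2.2535)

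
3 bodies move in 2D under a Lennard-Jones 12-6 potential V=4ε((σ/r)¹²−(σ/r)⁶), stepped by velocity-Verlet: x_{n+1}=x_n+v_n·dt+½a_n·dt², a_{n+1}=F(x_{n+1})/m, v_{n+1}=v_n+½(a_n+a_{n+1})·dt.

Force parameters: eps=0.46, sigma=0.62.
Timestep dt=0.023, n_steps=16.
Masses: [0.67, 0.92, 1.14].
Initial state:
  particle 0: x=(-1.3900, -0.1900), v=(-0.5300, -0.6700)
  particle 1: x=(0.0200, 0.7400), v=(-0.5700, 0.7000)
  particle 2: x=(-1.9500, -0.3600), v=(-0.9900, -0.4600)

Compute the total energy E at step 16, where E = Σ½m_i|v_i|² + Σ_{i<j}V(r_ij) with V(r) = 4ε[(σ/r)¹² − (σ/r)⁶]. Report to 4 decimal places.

2.2423

step 0: x0=(-1.3900, -0.1900) x1=(0.0200, 0.7400) x2=(-1.9500, -0.3600)
step 1: x0=(-1.3838, -0.1998) x1=(0.0069, 0.7561) x2=(-1.9836, -0.3739)
step 2: x0=(-1.3658, -0.2062) x1=(-0.0062, 0.7722) x2=(-2.0241, -0.3897)
step 3: x0=(-1.3470, -0.2124) x1=(-0.0194, 0.7883) x2=(-2.0650, -0.4057)
step 4: x0=(-1.3295, -0.2189) x1=(-0.0325, 0.8044) x2=(-2.1052, -0.4215)
step 5: x0=(-1.3133, -0.2257) x1=(-0.0457, 0.8204) x2=(-2.1447, -0.4371)
step 6: x0=(-1.2980, -0.2328) x1=(-0.0588, 0.8365) x2=(-2.1835, -0.4526)
step 7: x0=(-1.2835, -0.2401) x1=(-0.0720, 0.8525) x2=(-2.2220, -0.4679)
step 8: x0=(-1.2694, -0.2474) x1=(-0.0852, 0.8686) x2=(-2.2601, -0.4832)
step 9: x0=(-1.2558, -0.2549) x1=(-0.0983, 0.8846) x2=(-2.2980, -0.4984)
step 10: x0=(-1.2424, -0.2624) x1=(-0.1115, 0.9007) x2=(-2.3357, -0.5135)
step 11: x0=(-1.2292, -0.2699) x1=(-0.1247, 0.9167) x2=(-2.3733, -0.5287)
step 12: x0=(-1.2162, -0.2775) x1=(-0.1380, 0.9327) x2=(-2.4109, -0.5438)
step 13: x0=(-1.2032, -0.2851) x1=(-0.1512, 0.9487) x2=(-2.4483, -0.5589)
step 14: x0=(-1.1903, -0.2926) x1=(-0.1644, 0.9647) x2=(-2.4857, -0.5740)
step 15: x0=(-1.1775, -0.3002) x1=(-0.1776, 0.9807) x2=(-2.5231, -0.5891)
step 16: x0=(-1.1647, -0.3078) x1=(-0.1909, 0.9967) x2=(-2.5604, -0.6042)
step 0 velocities: v0=(-0.5300, -0.6700) v1=(-0.5700, 0.7000) v2=(-0.9900, -0.4600)
step 0: KE=1.2986, PE=1.0710, E=2.3696
step 16 velocities: v0=(0.5551, -0.3293) v1=(-0.5760, 0.6944) v2=(-1.6229, -0.6557)
step 16: KE=2.2603, PE=-0.0181, E=2.2423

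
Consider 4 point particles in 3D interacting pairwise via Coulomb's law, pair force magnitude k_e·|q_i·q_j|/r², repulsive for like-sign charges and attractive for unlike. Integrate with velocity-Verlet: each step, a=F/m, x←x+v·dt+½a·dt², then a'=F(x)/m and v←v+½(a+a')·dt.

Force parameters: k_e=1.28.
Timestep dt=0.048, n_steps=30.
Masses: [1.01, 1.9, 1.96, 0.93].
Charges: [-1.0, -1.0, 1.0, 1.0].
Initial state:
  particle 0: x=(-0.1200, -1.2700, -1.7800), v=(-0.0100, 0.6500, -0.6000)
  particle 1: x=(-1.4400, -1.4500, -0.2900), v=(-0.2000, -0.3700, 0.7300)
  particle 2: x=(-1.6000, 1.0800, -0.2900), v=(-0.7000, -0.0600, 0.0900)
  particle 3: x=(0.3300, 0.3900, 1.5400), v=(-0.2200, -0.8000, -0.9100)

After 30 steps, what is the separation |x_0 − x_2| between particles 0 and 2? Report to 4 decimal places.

step 0: x0=(-0.1200, -1.2700, -1.7800) x1=(-1.4400, -1.4500, -0.2900) x2=(-1.6000, 1.0800, -0.2900) x3=(0.3300, 0.3900, 1.5400)
step 1: x0=(-0.1203, -1.2386, -1.8089) x1=(-1.4497, -1.4676, -0.2548) x2=(-1.6336, 1.0770, -0.2858) x3=(0.3195, 0.3514, 1.4963)
step 2: x0=(-0.1203, -1.2068, -1.8380) x1=(-1.4595, -1.4849, -0.2192) x2=(-1.6673, 1.0737, -0.2818) x3=(0.3090, 0.3124, 1.4524)
step 3: x0=(-0.1199, -1.1747, -1.8673) x1=(-1.4695, -1.5020, -0.1832) x2=(-1.7010, 1.0701, -0.2779) x3=(0.2987, 0.2730, 1.4084)
step 4: x0=(-0.1193, -1.1421, -1.8966) x1=(-1.4796, -1.5187, -0.1469) x2=(-1.7348, 1.0662, -0.2743) x3=(0.2884, 0.2331, 1.3643)
step 5: x0=(-0.1185, -1.1092, -1.9261) x1=(-1.4898, -1.5351, -0.1103) x2=(-1.7687, 1.0621, -0.2709) x3=(0.2782, 0.1928, 1.3199)
step 6: x0=(-0.1175, -1.0759, -1.9556) x1=(-1.5001, -1.5513, -0.0734) x2=(-1.8026, 1.0577, -0.2676) x3=(0.2680, 0.1520, 1.2754)
step 7: x0=(-0.1163, -1.0422, -1.9852) x1=(-1.5105, -1.5672, -0.0362) x2=(-1.8365, 1.0530, -0.2645) x3=(0.2578, 0.1107, 1.2307)
step 8: x0=(-0.1150, -1.0081, -2.0148) x1=(-1.5209, -1.5828, 0.0013) x2=(-1.8705, 1.0482, -0.2616) x3=(0.2477, 0.0690, 1.1858)
step 9: x0=(-0.1135, -0.9737, -2.0443) x1=(-1.5313, -1.5981, 0.0391) x2=(-1.9045, 1.0431, -0.2588) x3=(0.2376, 0.0267, 1.1407)
step 10: x0=(-0.1119, -0.9389, -2.0738) x1=(-1.5417, -1.6131, 0.0771) x2=(-1.9386, 1.0378, -0.2562) x3=(0.2275, -0.0160, 1.0953)
step 11: x0=(-0.1102, -0.9038, -2.1032) x1=(-1.5521, -1.6278, 0.1153) x2=(-1.9727, 1.0322, -0.2538) x3=(0.2173, -0.0593, 1.0497)
step 12: x0=(-0.1085, -0.8683, -2.1325) x1=(-1.5625, -1.6422, 0.1538) x2=(-2.0069, 1.0265, -0.2515) x3=(0.2071, -0.1032, 1.0037)
step 13: x0=(-0.1067, -0.8325, -2.1617) x1=(-1.5728, -1.6563, 0.1925) x2=(-2.0411, 1.0205, -0.2493) x3=(0.1968, -0.1476, 0.9575)
step 14: x0=(-0.1048, -0.7964, -2.1907) x1=(-1.5831, -1.6701, 0.2314) x2=(-2.0753, 1.0144, -0.2473) x3=(0.1865, -0.1925, 0.9111)
step 15: x0=(-0.1029, -0.7600, -2.2196) x1=(-1.5933, -1.6836, 0.2705) x2=(-2.1096, 1.0081, -0.2454) x3=(0.1760, -0.2381, 0.8643)
step 16: x0=(-0.1010, -0.7233, -2.2482) x1=(-1.6034, -1.6968, 0.3097) x2=(-2.1439, 1.0016, -0.2436) x3=(0.1654, -0.2842, 0.8172)
step 17: x0=(-0.0991, -0.6864, -2.2767) x1=(-1.6134, -1.7097, 0.3491) x2=(-2.1783, 0.9949, -0.2419) x3=(0.1547, -0.3308, 0.7698)
step 18: x0=(-0.0972, -0.6492, -2.3049) x1=(-1.6233, -1.7222, 0.3887) x2=(-2.2127, 0.9881, -0.2403) x3=(0.1437, -0.3781, 0.7221)
step 19: x0=(-0.0953, -0.6117, -2.3329) x1=(-1.6330, -1.7344, 0.4283) x2=(-2.2471, 0.9811, -0.2388) x3=(0.1326, -0.4260, 0.6741)
step 20: x0=(-0.0934, -0.5741, -2.3607) x1=(-1.6426, -1.7463, 0.4681) x2=(-2.2815, 0.9740, -0.2375) x3=(0.1212, -0.4744, 0.6258)
step 21: x0=(-0.0915, -0.5362, -2.3881) x1=(-1.6521, -1.7579, 0.5079) x2=(-2.3159, 0.9667, -0.2362) x3=(0.1095, -0.5234, 0.5772)
step 22: x0=(-0.0897, -0.4981, -2.4153) x1=(-1.6613, -1.7692, 0.5479) x2=(-2.3504, 0.9593, -0.2349) x3=(0.0976, -0.5730, 0.5283)
step 23: x0=(-0.0879, -0.4598, -2.4421) x1=(-1.6704, -1.7801, 0.5878) x2=(-2.3849, 0.9518, -0.2338) x3=(0.0853, -0.6232, 0.4791)
step 24: x0=(-0.0861, -0.4214, -2.4687) x1=(-1.6793, -1.7907, 0.6278) x2=(-2.4194, 0.9441, -0.2327) x3=(0.0727, -0.6739, 0.4297)
step 25: x0=(-0.0844, -0.3829, -2.4949) x1=(-1.6880, -1.8011, 0.6678) x2=(-2.4538, 0.9363, -0.2317) x3=(0.0598, -0.7252, 0.3801)
step 26: x0=(-0.0828, -0.3442, -2.5208) x1=(-1.6964, -1.8111, 0.7078) x2=(-2.4884, 0.9284, -0.2308) x3=(0.0465, -0.7770, 0.3303)
step 27: x0=(-0.0812, -0.3054, -2.5464) x1=(-1.7046, -1.8208, 0.7478) x2=(-2.5229, 0.9204, -0.2299) x3=(0.0328, -0.8292, 0.2803)
step 28: x0=(-0.0797, -0.2666, -2.5716) x1=(-1.7127, -1.8302, 0.7877) x2=(-2.5574, 0.9123, -0.2290) x3=(0.0187, -0.8820, 0.2301)
step 29: x0=(-0.0782, -0.2277, -2.5965) x1=(-1.7204, -1.8393, 0.8275) x2=(-2.5919, 0.9041, -0.2282) x3=(0.0042, -0.9352, 0.1798)
step 30: x0=(-0.0768, -0.1887, -2.6210) x1=(-1.7280, -1.8481, 0.8672) x2=(-2.6264, 0.8958, -0.2275) x3=(-0.0106, -0.9888, 0.1294)

3.6613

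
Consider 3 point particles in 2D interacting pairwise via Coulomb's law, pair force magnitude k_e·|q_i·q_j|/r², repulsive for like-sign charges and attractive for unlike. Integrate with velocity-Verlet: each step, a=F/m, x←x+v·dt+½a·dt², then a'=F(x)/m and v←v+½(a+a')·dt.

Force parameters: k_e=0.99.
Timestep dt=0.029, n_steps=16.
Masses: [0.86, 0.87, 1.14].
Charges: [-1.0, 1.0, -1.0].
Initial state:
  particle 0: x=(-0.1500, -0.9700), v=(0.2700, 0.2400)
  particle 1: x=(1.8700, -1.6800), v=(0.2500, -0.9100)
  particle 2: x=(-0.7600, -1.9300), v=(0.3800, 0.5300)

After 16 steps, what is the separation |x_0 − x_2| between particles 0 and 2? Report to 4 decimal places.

1.1673

step 0: x0=(-0.1500, -0.9700) x1=(1.8700, -1.6800) x2=(-0.7600, -1.9300)
step 1: x0=(-0.1419, -0.9628) x1=(1.8771, -1.7064) x2=(-0.7491, -1.9149)
step 2: x0=(-0.1331, -0.9550) x1=(1.8838, -1.7327) x2=(-0.7384, -1.9002)
step 3: x0=(-0.1238, -0.9466) x1=(1.8903, -1.7589) x2=(-0.7279, -1.8860)
step 4: x0=(-0.1138, -0.9376) x1=(1.8964, -1.7851) x2=(-0.7176, -1.8723)
step 5: x0=(-0.1033, -0.9281) x1=(1.9021, -1.8112) x2=(-0.7075, -1.8591)
step 6: x0=(-0.0921, -0.9180) x1=(1.9076, -1.8372) x2=(-0.6976, -1.8464)
step 7: x0=(-0.0803, -0.9073) x1=(1.9127, -1.8631) x2=(-0.6879, -1.8342)
step 8: x0=(-0.0679, -0.8960) x1=(1.9175, -1.8890) x2=(-0.6785, -1.8225)
step 9: x0=(-0.0549, -0.8842) x1=(1.9220, -1.9147) x2=(-0.6693, -1.8113)
step 10: x0=(-0.0413, -0.8718) x1=(1.9262, -1.9404) x2=(-0.6603, -1.8006)
step 11: x0=(-0.0271, -0.8588) x1=(1.9300, -1.9659) x2=(-0.6515, -1.7904)
step 12: x0=(-0.0123, -0.8453) x1=(1.9336, -1.9914) x2=(-0.6429, -1.7806)
step 13: x0=(0.0031, -0.8313) x1=(1.9369, -2.0168) x2=(-0.6346, -1.7714)
step 14: x0=(0.0191, -0.8168) x1=(1.9398, -2.0420) x2=(-0.6264, -1.7626)
step 15: x0=(0.0357, -0.8017) x1=(1.9425, -2.0671) x2=(-0.6185, -1.7543)
step 16: x0=(0.0528, -0.7861) x1=(1.9448, -2.0921) x2=(-0.6107, -1.7465)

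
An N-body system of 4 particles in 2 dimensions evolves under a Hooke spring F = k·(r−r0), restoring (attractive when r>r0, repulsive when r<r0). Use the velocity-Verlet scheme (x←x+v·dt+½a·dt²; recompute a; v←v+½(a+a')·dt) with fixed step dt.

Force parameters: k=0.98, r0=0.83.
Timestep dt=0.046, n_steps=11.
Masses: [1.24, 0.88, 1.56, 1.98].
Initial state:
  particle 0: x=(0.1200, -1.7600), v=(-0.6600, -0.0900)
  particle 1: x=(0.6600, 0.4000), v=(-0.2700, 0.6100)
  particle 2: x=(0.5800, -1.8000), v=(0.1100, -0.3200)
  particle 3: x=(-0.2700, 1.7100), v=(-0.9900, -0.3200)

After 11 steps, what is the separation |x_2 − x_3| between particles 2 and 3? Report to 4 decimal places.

step 0: x0=(0.1200, -1.7600) x1=(0.6600, 0.4000) x2=(0.5800, -1.8000) x3=(-0.2700, 1.7100)
step 1: x0=(0.0894, -1.7608) x1=(0.6466, 0.4256) x2=(0.5849, -1.8120) x3=(-0.3148, 1.6921)
step 2: x0=(0.0583, -1.7548) x1=(0.6312, 0.4460) x2=(0.5894, -1.8187) x3=(-0.3581, 1.6681)
step 3: x0=(0.0267, -1.7420) x1=(0.6137, 0.4612) x2=(0.5933, -1.8198) x3=(-0.3998, 1.6379)
step 4: x0=(-0.0051, -1.7226) x1=(0.5943, 0.4709) x2=(0.5966, -1.8156) x3=(-0.4398, 1.6016)
step 5: x0=(-0.0373, -1.6966) x1=(0.5728, 0.4751) x2=(0.5991, -1.8060) x3=(-0.4782, 1.5595)
step 6: x0=(-0.0696, -1.6642) x1=(0.5494, 0.4738) x2=(0.6007, -1.7911) x3=(-0.5149, 1.5116)
step 7: x0=(-0.1021, -1.6256) x1=(0.5240, 0.4670) x2=(0.6013, -1.7709) x3=(-0.5499, 1.4581)
step 8: x0=(-0.1347, -1.5810) x1=(0.4967, 0.4549) x2=(0.6009, -1.7457) x3=(-0.5831, 1.3992)
step 9: x0=(-0.1673, -1.5307) x1=(0.4676, 0.4376) x2=(0.5993, -1.7155) x3=(-0.6145, 1.3352)
step 10: x0=(-0.1998, -1.4749) x1=(0.4367, 0.4152) x2=(0.5964, -1.6806) x3=(-0.6442, 1.2662)
step 11: x0=(-0.2323, -1.4141) x1=(0.4042, 0.3880) x2=(0.5922, -1.6410) x3=(-0.6722, 1.1926)

3.1030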